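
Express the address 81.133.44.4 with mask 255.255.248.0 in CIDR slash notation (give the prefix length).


Binary: 11111111.11111111.11111000.00000000
Count leading 1s
Prefix: /21


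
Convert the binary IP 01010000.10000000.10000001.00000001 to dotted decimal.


01010000 = 80
10000000 = 128
10000001 = 129
00000001 = 1
IP: 80.128.129.1


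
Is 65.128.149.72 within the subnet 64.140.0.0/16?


Subnet network: 64.140.0.0
Test IP AND mask: 65.128.0.0
No, 65.128.149.72 is not in 64.140.0.0/16


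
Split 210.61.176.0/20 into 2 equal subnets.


New prefix = 20 + 1 = 21
Each subnet has 2048 addresses
  210.61.176.0/21
  210.61.184.0/21
Subnets: 210.61.176.0/21, 210.61.184.0/21


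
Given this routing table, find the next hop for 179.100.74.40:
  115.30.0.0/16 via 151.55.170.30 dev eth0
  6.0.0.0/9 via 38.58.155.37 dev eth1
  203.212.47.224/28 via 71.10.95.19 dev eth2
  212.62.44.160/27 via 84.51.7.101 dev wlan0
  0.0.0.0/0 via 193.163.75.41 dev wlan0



Longest prefix match for 179.100.74.40:
  /16 115.30.0.0: no
  /9 6.0.0.0: no
  /28 203.212.47.224: no
  /27 212.62.44.160: no
  /0 0.0.0.0: MATCH
Selected: next-hop 193.163.75.41 via wlan0 (matched /0)


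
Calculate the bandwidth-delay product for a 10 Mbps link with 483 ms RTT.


BDP = bandwidth * RTT
= 10 Mbps * 483 ms
= 10 * 1e6 * 483 / 1000 bits
= 4830000 bits
= 603750 bytes
= 589.5996 KB
BDP = 4830000 bits (603750 bytes)


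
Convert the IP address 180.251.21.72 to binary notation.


180 = 10110100
251 = 11111011
21 = 00010101
72 = 01001000
Binary: 10110100.11111011.00010101.01001000


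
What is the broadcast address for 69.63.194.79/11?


Network: 69.32.0.0/11
Host bits = 21
Set all host bits to 1:
Broadcast: 69.63.255.255


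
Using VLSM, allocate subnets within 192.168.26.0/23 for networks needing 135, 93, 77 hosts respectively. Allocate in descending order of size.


135 hosts -> /24 (254 usable): 192.168.26.0/24
93 hosts -> /25 (126 usable): 192.168.27.0/25
77 hosts -> /25 (126 usable): 192.168.27.128/25
Allocation: 192.168.26.0/24 (135 hosts, 254 usable); 192.168.27.0/25 (93 hosts, 126 usable); 192.168.27.128/25 (77 hosts, 126 usable)


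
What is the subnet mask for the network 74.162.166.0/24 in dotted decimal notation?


/24 means 24 network bits, 8 host bits
Binary: 11111111111111111111111100000000
Mask: 255.255.255.0


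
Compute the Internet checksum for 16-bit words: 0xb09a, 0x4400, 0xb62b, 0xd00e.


Sum all words (with carry folding):
+ 0xb09a = 0xb09a
+ 0x4400 = 0xf49a
+ 0xb62b = 0xaac6
+ 0xd00e = 0x7ad5
One's complement: ~0x7ad5
Checksum = 0x852a


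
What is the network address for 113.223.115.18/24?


IP:   01110001.11011111.01110011.00010010
Mask: 11111111.11111111.11111111.00000000
AND operation:
Net:  01110001.11011111.01110011.00000000
Network: 113.223.115.0/24


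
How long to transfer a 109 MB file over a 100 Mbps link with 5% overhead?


Effective throughput = 100 * (1 - 5/100) = 95 Mbps
File size in Mb = 109 * 8 = 872 Mb
Time = 872 / 95
Time = 9.1789 seconds


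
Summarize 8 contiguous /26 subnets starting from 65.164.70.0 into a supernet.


Original prefix: /26
Number of subnets: 8 = 2^3
New prefix = 26 - 3 = 23
Supernet: 65.164.70.0/23


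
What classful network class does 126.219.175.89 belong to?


First octet: 126
Binary: 01111110
0xxxxxxx -> Class A (1-126)
Class A, default mask 255.0.0.0 (/8)


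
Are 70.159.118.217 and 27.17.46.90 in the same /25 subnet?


Mask: 255.255.255.128
70.159.118.217 AND mask = 70.159.118.128
27.17.46.90 AND mask = 27.17.46.0
No, different subnets (70.159.118.128 vs 27.17.46.0)


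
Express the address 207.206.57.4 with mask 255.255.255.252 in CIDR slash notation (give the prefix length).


Binary: 11111111.11111111.11111111.11111100
Count leading 1s
Prefix: /30


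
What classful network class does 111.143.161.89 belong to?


First octet: 111
Binary: 01101111
0xxxxxxx -> Class A (1-126)
Class A, default mask 255.0.0.0 (/8)


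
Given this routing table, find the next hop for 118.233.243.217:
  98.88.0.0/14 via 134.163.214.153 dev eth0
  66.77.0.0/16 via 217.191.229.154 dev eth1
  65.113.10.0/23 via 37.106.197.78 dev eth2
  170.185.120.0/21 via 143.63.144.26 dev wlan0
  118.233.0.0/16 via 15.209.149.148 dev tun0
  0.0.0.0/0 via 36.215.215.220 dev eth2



Longest prefix match for 118.233.243.217:
  /14 98.88.0.0: no
  /16 66.77.0.0: no
  /23 65.113.10.0: no
  /21 170.185.120.0: no
  /16 118.233.0.0: MATCH
  /0 0.0.0.0: MATCH
Selected: next-hop 15.209.149.148 via tun0 (matched /16)


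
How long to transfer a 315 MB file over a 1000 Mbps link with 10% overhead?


Effective throughput = 1000 * (1 - 10/100) = 900 Mbps
File size in Mb = 315 * 8 = 2520 Mb
Time = 2520 / 900
Time = 2.8 seconds


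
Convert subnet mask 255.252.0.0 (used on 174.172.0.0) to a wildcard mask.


Subnet mask: 255.252.0.0
Wildcard = 255.255.255.255 - subnet mask
255 - 255 = 0
255 - 252 = 3
255 - 0 = 255
255 - 0 = 255
Wildcard: 0.3.255.255


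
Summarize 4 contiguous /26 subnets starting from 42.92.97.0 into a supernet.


Original prefix: /26
Number of subnets: 4 = 2^2
New prefix = 26 - 2 = 24
Supernet: 42.92.97.0/24


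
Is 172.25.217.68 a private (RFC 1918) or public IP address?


RFC 1918 private ranges:
  10.0.0.0/8 (10.0.0.0 - 10.255.255.255)
  172.16.0.0/12 (172.16.0.0 - 172.31.255.255)
  192.168.0.0/16 (192.168.0.0 - 192.168.255.255)
Private (in 172.16.0.0/12)


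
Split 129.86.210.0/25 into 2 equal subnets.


New prefix = 25 + 1 = 26
Each subnet has 64 addresses
  129.86.210.0/26
  129.86.210.64/26
Subnets: 129.86.210.0/26, 129.86.210.64/26


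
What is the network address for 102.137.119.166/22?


IP:   01100110.10001001.01110111.10100110
Mask: 11111111.11111111.11111100.00000000
AND operation:
Net:  01100110.10001001.01110100.00000000
Network: 102.137.116.0/22


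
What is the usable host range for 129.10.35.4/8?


Network: 129.0.0.0
Broadcast: 129.255.255.255
First usable = network + 1
Last usable = broadcast - 1
Range: 129.0.0.1 to 129.255.255.254


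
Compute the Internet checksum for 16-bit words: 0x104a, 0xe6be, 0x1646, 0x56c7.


Sum all words (with carry folding):
+ 0x104a = 0x104a
+ 0xe6be = 0xf708
+ 0x1646 = 0x0d4f
+ 0x56c7 = 0x6416
One's complement: ~0x6416
Checksum = 0x9be9


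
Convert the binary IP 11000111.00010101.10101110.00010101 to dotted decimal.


11000111 = 199
00010101 = 21
10101110 = 174
00010101 = 21
IP: 199.21.174.21


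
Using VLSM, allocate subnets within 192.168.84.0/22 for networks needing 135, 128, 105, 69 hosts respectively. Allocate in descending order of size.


135 hosts -> /24 (254 usable): 192.168.84.0/24
128 hosts -> /24 (254 usable): 192.168.85.0/24
105 hosts -> /25 (126 usable): 192.168.86.0/25
69 hosts -> /25 (126 usable): 192.168.86.128/25
Allocation: 192.168.84.0/24 (135 hosts, 254 usable); 192.168.85.0/24 (128 hosts, 254 usable); 192.168.86.0/25 (105 hosts, 126 usable); 192.168.86.128/25 (69 hosts, 126 usable)


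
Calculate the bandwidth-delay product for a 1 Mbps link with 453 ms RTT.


BDP = bandwidth * RTT
= 1 Mbps * 453 ms
= 1 * 1e6 * 453 / 1000 bits
= 453000 bits
= 56625 bytes
= 55.2979 KB
BDP = 453000 bits (56625 bytes)


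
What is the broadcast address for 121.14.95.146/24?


Network: 121.14.95.0/24
Host bits = 8
Set all host bits to 1:
Broadcast: 121.14.95.255


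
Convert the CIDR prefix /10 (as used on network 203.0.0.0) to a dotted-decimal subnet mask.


/10 means 10 network bits, 22 host bits
Binary: 11111111110000000000000000000000
Mask: 255.192.0.0


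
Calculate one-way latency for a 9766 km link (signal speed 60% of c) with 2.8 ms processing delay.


Speed = 0.6 * 3e5 km/s = 180000 km/s
Propagation delay = 9766 / 180000 = 0.0543 s = 54.2556 ms
Processing delay = 2.8 ms
Total one-way latency = 57.0556 ms


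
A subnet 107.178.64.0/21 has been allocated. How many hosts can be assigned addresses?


Host bits = 32 - 21 = 11
Total addresses = 2^11 = 2048
Usable = total - 2 (network and broadcast)
Usable hosts: 2046


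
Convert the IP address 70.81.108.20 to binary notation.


70 = 01000110
81 = 01010001
108 = 01101100
20 = 00010100
Binary: 01000110.01010001.01101100.00010100


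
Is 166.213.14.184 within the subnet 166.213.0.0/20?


Subnet network: 166.213.0.0
Test IP AND mask: 166.213.0.0
Yes, 166.213.14.184 is in 166.213.0.0/20


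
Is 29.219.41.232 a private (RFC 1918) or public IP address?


RFC 1918 private ranges:
  10.0.0.0/8 (10.0.0.0 - 10.255.255.255)
  172.16.0.0/12 (172.16.0.0 - 172.31.255.255)
  192.168.0.0/16 (192.168.0.0 - 192.168.255.255)
Public (not in any RFC 1918 range)


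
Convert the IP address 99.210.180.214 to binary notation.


99 = 01100011
210 = 11010010
180 = 10110100
214 = 11010110
Binary: 01100011.11010010.10110100.11010110


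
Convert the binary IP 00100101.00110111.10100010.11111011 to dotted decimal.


00100101 = 37
00110111 = 55
10100010 = 162
11111011 = 251
IP: 37.55.162.251


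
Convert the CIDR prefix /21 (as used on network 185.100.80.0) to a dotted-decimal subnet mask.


/21 means 21 network bits, 11 host bits
Binary: 11111111111111111111100000000000
Mask: 255.255.248.0


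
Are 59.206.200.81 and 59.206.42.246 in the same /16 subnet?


Mask: 255.255.0.0
59.206.200.81 AND mask = 59.206.0.0
59.206.42.246 AND mask = 59.206.0.0
Yes, same subnet (59.206.0.0)


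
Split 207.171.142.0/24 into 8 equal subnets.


New prefix = 24 + 3 = 27
Each subnet has 32 addresses
  207.171.142.0/27
  207.171.142.32/27
  207.171.142.64/27
  207.171.142.96/27
  207.171.142.128/27
  207.171.142.160/27
  207.171.142.192/27
  207.171.142.224/27
Subnets: 207.171.142.0/27, 207.171.142.32/27, 207.171.142.64/27, 207.171.142.96/27, 207.171.142.128/27, 207.171.142.160/27, 207.171.142.192/27, 207.171.142.224/27


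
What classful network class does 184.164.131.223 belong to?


First octet: 184
Binary: 10111000
10xxxxxx -> Class B (128-191)
Class B, default mask 255.255.0.0 (/16)


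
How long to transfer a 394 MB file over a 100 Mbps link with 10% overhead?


Effective throughput = 100 * (1 - 10/100) = 90 Mbps
File size in Mb = 394 * 8 = 3152 Mb
Time = 3152 / 90
Time = 35.0222 seconds


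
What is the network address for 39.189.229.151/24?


IP:   00100111.10111101.11100101.10010111
Mask: 11111111.11111111.11111111.00000000
AND operation:
Net:  00100111.10111101.11100101.00000000
Network: 39.189.229.0/24


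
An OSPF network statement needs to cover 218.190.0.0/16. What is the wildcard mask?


Subnet mask: 255.255.0.0
Wildcard = 255.255.255.255 - subnet mask
255 - 255 = 0
255 - 255 = 0
255 - 0 = 255
255 - 0 = 255
Wildcard: 0.0.255.255


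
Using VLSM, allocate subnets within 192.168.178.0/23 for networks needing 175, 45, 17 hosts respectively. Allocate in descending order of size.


175 hosts -> /24 (254 usable): 192.168.178.0/24
45 hosts -> /26 (62 usable): 192.168.179.0/26
17 hosts -> /27 (30 usable): 192.168.179.64/27
Allocation: 192.168.178.0/24 (175 hosts, 254 usable); 192.168.179.0/26 (45 hosts, 62 usable); 192.168.179.64/27 (17 hosts, 30 usable)


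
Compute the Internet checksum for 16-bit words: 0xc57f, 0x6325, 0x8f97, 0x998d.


Sum all words (with carry folding):
+ 0xc57f = 0xc57f
+ 0x6325 = 0x28a5
+ 0x8f97 = 0xb83c
+ 0x998d = 0x51ca
One's complement: ~0x51ca
Checksum = 0xae35


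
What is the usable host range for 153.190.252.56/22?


Network: 153.190.252.0
Broadcast: 153.190.255.255
First usable = network + 1
Last usable = broadcast - 1
Range: 153.190.252.1 to 153.190.255.254


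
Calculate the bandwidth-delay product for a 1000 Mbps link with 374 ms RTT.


BDP = bandwidth * RTT
= 1000 Mbps * 374 ms
= 1000 * 1e6 * 374 / 1000 bits
= 374000000 bits
= 46750000 bytes
= 45654.2969 KB
BDP = 374000000 bits (46750000 bytes)


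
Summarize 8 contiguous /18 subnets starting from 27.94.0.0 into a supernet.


Original prefix: /18
Number of subnets: 8 = 2^3
New prefix = 18 - 3 = 15
Supernet: 27.94.0.0/15


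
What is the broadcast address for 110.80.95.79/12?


Network: 110.80.0.0/12
Host bits = 20
Set all host bits to 1:
Broadcast: 110.95.255.255


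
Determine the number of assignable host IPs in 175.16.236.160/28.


Host bits = 32 - 28 = 4
Total addresses = 2^4 = 16
Usable = total - 2 (network and broadcast)
Usable hosts: 14


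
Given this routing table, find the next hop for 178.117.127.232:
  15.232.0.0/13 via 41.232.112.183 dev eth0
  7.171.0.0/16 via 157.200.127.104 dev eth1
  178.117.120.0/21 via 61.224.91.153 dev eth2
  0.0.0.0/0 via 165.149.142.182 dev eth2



Longest prefix match for 178.117.127.232:
  /13 15.232.0.0: no
  /16 7.171.0.0: no
  /21 178.117.120.0: MATCH
  /0 0.0.0.0: MATCH
Selected: next-hop 61.224.91.153 via eth2 (matched /21)


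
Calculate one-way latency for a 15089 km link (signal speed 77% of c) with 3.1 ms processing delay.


Speed = 0.77 * 3e5 km/s = 231000 km/s
Propagation delay = 15089 / 231000 = 0.0653 s = 65.3203 ms
Processing delay = 3.1 ms
Total one-way latency = 68.4203 ms


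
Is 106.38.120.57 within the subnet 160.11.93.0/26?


Subnet network: 160.11.93.0
Test IP AND mask: 106.38.120.0
No, 106.38.120.57 is not in 160.11.93.0/26


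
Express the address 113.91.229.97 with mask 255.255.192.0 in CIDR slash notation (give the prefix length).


Binary: 11111111.11111111.11000000.00000000
Count leading 1s
Prefix: /18


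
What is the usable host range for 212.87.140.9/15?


Network: 212.86.0.0
Broadcast: 212.87.255.255
First usable = network + 1
Last usable = broadcast - 1
Range: 212.86.0.1 to 212.87.255.254


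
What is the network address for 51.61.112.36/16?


IP:   00110011.00111101.01110000.00100100
Mask: 11111111.11111111.00000000.00000000
AND operation:
Net:  00110011.00111101.00000000.00000000
Network: 51.61.0.0/16


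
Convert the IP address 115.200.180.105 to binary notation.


115 = 01110011
200 = 11001000
180 = 10110100
105 = 01101001
Binary: 01110011.11001000.10110100.01101001


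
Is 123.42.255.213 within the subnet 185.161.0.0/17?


Subnet network: 185.161.0.0
Test IP AND mask: 123.42.128.0
No, 123.42.255.213 is not in 185.161.0.0/17


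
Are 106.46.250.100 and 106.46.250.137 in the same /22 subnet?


Mask: 255.255.252.0
106.46.250.100 AND mask = 106.46.248.0
106.46.250.137 AND mask = 106.46.248.0
Yes, same subnet (106.46.248.0)


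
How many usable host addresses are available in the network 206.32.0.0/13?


Host bits = 32 - 13 = 19
Total addresses = 2^19 = 524288
Usable = total - 2 (network and broadcast)
Usable hosts: 524286


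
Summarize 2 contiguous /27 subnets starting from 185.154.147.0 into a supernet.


Original prefix: /27
Number of subnets: 2 = 2^1
New prefix = 27 - 1 = 26
Supernet: 185.154.147.0/26


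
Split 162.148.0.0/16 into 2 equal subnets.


New prefix = 16 + 1 = 17
Each subnet has 32768 addresses
  162.148.0.0/17
  162.148.128.0/17
Subnets: 162.148.0.0/17, 162.148.128.0/17


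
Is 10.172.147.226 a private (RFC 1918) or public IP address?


RFC 1918 private ranges:
  10.0.0.0/8 (10.0.0.0 - 10.255.255.255)
  172.16.0.0/12 (172.16.0.0 - 172.31.255.255)
  192.168.0.0/16 (192.168.0.0 - 192.168.255.255)
Private (in 10.0.0.0/8)


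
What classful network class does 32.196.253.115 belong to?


First octet: 32
Binary: 00100000
0xxxxxxx -> Class A (1-126)
Class A, default mask 255.0.0.0 (/8)


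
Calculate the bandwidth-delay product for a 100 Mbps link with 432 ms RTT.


BDP = bandwidth * RTT
= 100 Mbps * 432 ms
= 100 * 1e6 * 432 / 1000 bits
= 43200000 bits
= 5400000 bytes
= 5273.4375 KB
BDP = 43200000 bits (5400000 bytes)


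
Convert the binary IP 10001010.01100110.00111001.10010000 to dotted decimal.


10001010 = 138
01100110 = 102
00111001 = 57
10010000 = 144
IP: 138.102.57.144


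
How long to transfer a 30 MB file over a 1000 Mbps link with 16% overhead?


Effective throughput = 1000 * (1 - 16/100) = 840 Mbps
File size in Mb = 30 * 8 = 240 Mb
Time = 240 / 840
Time = 0.2857 seconds


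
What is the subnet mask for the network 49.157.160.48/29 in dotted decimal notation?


/29 means 29 network bits, 3 host bits
Binary: 11111111111111111111111111111000
Mask: 255.255.255.248


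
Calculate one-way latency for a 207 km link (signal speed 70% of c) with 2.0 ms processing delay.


Speed = 0.7 * 3e5 km/s = 210000 km/s
Propagation delay = 207 / 210000 = 0.001 s = 0.9857 ms
Processing delay = 2.0 ms
Total one-way latency = 2.9857 ms


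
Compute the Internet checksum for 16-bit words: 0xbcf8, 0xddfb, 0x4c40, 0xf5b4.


Sum all words (with carry folding):
+ 0xbcf8 = 0xbcf8
+ 0xddfb = 0x9af4
+ 0x4c40 = 0xe734
+ 0xf5b4 = 0xdce9
One's complement: ~0xdce9
Checksum = 0x2316


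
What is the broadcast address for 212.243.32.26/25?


Network: 212.243.32.0/25
Host bits = 7
Set all host bits to 1:
Broadcast: 212.243.32.127


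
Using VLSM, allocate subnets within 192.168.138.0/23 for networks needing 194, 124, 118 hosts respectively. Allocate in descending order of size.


194 hosts -> /24 (254 usable): 192.168.138.0/24
124 hosts -> /25 (126 usable): 192.168.139.0/25
118 hosts -> /25 (126 usable): 192.168.139.128/25
Allocation: 192.168.138.0/24 (194 hosts, 254 usable); 192.168.139.0/25 (124 hosts, 126 usable); 192.168.139.128/25 (118 hosts, 126 usable)


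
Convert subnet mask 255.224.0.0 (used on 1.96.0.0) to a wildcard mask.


Subnet mask: 255.224.0.0
Wildcard = 255.255.255.255 - subnet mask
255 - 255 = 0
255 - 224 = 31
255 - 0 = 255
255 - 0 = 255
Wildcard: 0.31.255.255


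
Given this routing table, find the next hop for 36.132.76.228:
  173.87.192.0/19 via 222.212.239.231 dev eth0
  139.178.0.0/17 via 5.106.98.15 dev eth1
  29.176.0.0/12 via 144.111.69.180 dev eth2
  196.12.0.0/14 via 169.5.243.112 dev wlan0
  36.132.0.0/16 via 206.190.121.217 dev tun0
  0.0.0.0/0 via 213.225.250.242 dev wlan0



Longest prefix match for 36.132.76.228:
  /19 173.87.192.0: no
  /17 139.178.0.0: no
  /12 29.176.0.0: no
  /14 196.12.0.0: no
  /16 36.132.0.0: MATCH
  /0 0.0.0.0: MATCH
Selected: next-hop 206.190.121.217 via tun0 (matched /16)


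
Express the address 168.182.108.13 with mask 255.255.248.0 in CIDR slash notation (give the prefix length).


Binary: 11111111.11111111.11111000.00000000
Count leading 1s
Prefix: /21


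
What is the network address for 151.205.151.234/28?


IP:   10010111.11001101.10010111.11101010
Mask: 11111111.11111111.11111111.11110000
AND operation:
Net:  10010111.11001101.10010111.11100000
Network: 151.205.151.224/28


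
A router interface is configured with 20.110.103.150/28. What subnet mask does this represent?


/28 means 28 network bits, 4 host bits
Binary: 11111111111111111111111111110000
Mask: 255.255.255.240


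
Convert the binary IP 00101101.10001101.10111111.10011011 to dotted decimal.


00101101 = 45
10001101 = 141
10111111 = 191
10011011 = 155
IP: 45.141.191.155


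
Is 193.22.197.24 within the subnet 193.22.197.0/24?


Subnet network: 193.22.197.0
Test IP AND mask: 193.22.197.0
Yes, 193.22.197.24 is in 193.22.197.0/24


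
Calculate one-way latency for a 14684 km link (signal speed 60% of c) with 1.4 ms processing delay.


Speed = 0.6 * 3e5 km/s = 180000 km/s
Propagation delay = 14684 / 180000 = 0.0816 s = 81.5778 ms
Processing delay = 1.4 ms
Total one-way latency = 82.9778 ms


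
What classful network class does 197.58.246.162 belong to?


First octet: 197
Binary: 11000101
110xxxxx -> Class C (192-223)
Class C, default mask 255.255.255.0 (/24)


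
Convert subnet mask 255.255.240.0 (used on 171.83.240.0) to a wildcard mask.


Subnet mask: 255.255.240.0
Wildcard = 255.255.255.255 - subnet mask
255 - 255 = 0
255 - 255 = 0
255 - 240 = 15
255 - 0 = 255
Wildcard: 0.0.15.255


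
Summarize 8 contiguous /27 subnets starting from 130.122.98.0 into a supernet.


Original prefix: /27
Number of subnets: 8 = 2^3
New prefix = 27 - 3 = 24
Supernet: 130.122.98.0/24


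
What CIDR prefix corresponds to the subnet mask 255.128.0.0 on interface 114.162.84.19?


Binary: 11111111.10000000.00000000.00000000
Count leading 1s
Prefix: /9


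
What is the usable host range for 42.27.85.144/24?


Network: 42.27.85.0
Broadcast: 42.27.85.255
First usable = network + 1
Last usable = broadcast - 1
Range: 42.27.85.1 to 42.27.85.254


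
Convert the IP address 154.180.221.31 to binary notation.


154 = 10011010
180 = 10110100
221 = 11011101
31 = 00011111
Binary: 10011010.10110100.11011101.00011111


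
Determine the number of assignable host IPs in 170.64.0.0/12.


Host bits = 32 - 12 = 20
Total addresses = 2^20 = 1048576
Usable = total - 2 (network and broadcast)
Usable hosts: 1048574


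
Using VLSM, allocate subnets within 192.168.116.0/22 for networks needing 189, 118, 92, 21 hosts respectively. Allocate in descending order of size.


189 hosts -> /24 (254 usable): 192.168.116.0/24
118 hosts -> /25 (126 usable): 192.168.117.0/25
92 hosts -> /25 (126 usable): 192.168.117.128/25
21 hosts -> /27 (30 usable): 192.168.118.0/27
Allocation: 192.168.116.0/24 (189 hosts, 254 usable); 192.168.117.0/25 (118 hosts, 126 usable); 192.168.117.128/25 (92 hosts, 126 usable); 192.168.118.0/27 (21 hosts, 30 usable)


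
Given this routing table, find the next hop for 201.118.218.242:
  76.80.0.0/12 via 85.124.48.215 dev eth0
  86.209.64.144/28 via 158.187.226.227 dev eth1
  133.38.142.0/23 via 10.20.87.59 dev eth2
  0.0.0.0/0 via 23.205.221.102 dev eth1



Longest prefix match for 201.118.218.242:
  /12 76.80.0.0: no
  /28 86.209.64.144: no
  /23 133.38.142.0: no
  /0 0.0.0.0: MATCH
Selected: next-hop 23.205.221.102 via eth1 (matched /0)


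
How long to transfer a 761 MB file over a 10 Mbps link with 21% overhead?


Effective throughput = 10 * (1 - 21/100) = 7.9 Mbps
File size in Mb = 761 * 8 = 6088 Mb
Time = 6088 / 7.9
Time = 770.6329 seconds


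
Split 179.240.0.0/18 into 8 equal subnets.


New prefix = 18 + 3 = 21
Each subnet has 2048 addresses
  179.240.0.0/21
  179.240.8.0/21
  179.240.16.0/21
  179.240.24.0/21
  179.240.32.0/21
  179.240.40.0/21
  179.240.48.0/21
  179.240.56.0/21
Subnets: 179.240.0.0/21, 179.240.8.0/21, 179.240.16.0/21, 179.240.24.0/21, 179.240.32.0/21, 179.240.40.0/21, 179.240.48.0/21, 179.240.56.0/21


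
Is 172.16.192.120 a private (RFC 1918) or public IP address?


RFC 1918 private ranges:
  10.0.0.0/8 (10.0.0.0 - 10.255.255.255)
  172.16.0.0/12 (172.16.0.0 - 172.31.255.255)
  192.168.0.0/16 (192.168.0.0 - 192.168.255.255)
Private (in 172.16.0.0/12)


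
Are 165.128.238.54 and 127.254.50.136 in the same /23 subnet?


Mask: 255.255.254.0
165.128.238.54 AND mask = 165.128.238.0
127.254.50.136 AND mask = 127.254.50.0
No, different subnets (165.128.238.0 vs 127.254.50.0)


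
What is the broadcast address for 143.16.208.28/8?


Network: 143.0.0.0/8
Host bits = 24
Set all host bits to 1:
Broadcast: 143.255.255.255


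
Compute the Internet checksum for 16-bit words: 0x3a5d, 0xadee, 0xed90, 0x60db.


Sum all words (with carry folding):
+ 0x3a5d = 0x3a5d
+ 0xadee = 0xe84b
+ 0xed90 = 0xd5dc
+ 0x60db = 0x36b8
One's complement: ~0x36b8
Checksum = 0xc947


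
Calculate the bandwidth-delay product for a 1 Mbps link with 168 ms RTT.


BDP = bandwidth * RTT
= 1 Mbps * 168 ms
= 1 * 1e6 * 168 / 1000 bits
= 168000 bits
= 21000 bytes
= 20.5078 KB
BDP = 168000 bits (21000 bytes)


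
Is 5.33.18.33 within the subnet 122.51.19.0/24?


Subnet network: 122.51.19.0
Test IP AND mask: 5.33.18.0
No, 5.33.18.33 is not in 122.51.19.0/24


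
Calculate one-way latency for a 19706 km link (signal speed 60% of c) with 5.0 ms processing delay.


Speed = 0.6 * 3e5 km/s = 180000 km/s
Propagation delay = 19706 / 180000 = 0.1095 s = 109.4778 ms
Processing delay = 5.0 ms
Total one-way latency = 114.4778 ms


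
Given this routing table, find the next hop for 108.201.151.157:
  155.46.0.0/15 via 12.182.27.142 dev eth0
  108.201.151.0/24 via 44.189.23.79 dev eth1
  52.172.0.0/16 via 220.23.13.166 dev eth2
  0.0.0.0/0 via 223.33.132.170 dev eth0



Longest prefix match for 108.201.151.157:
  /15 155.46.0.0: no
  /24 108.201.151.0: MATCH
  /16 52.172.0.0: no
  /0 0.0.0.0: MATCH
Selected: next-hop 44.189.23.79 via eth1 (matched /24)


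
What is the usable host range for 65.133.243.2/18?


Network: 65.133.192.0
Broadcast: 65.133.255.255
First usable = network + 1
Last usable = broadcast - 1
Range: 65.133.192.1 to 65.133.255.254


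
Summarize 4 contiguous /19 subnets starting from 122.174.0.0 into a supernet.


Original prefix: /19
Number of subnets: 4 = 2^2
New prefix = 19 - 2 = 17
Supernet: 122.174.0.0/17


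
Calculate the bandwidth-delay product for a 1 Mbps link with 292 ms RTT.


BDP = bandwidth * RTT
= 1 Mbps * 292 ms
= 1 * 1e6 * 292 / 1000 bits
= 292000 bits
= 36500 bytes
= 35.6445 KB
BDP = 292000 bits (36500 bytes)


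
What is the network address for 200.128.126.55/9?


IP:   11001000.10000000.01111110.00110111
Mask: 11111111.10000000.00000000.00000000
AND operation:
Net:  11001000.10000000.00000000.00000000
Network: 200.128.0.0/9


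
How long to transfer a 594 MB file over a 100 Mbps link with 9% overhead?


Effective throughput = 100 * (1 - 9/100) = 91 Mbps
File size in Mb = 594 * 8 = 4752 Mb
Time = 4752 / 91
Time = 52.2198 seconds


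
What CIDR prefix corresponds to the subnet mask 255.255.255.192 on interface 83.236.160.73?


Binary: 11111111.11111111.11111111.11000000
Count leading 1s
Prefix: /26


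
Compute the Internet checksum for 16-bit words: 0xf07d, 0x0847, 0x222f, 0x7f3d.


Sum all words (with carry folding):
+ 0xf07d = 0xf07d
+ 0x0847 = 0xf8c4
+ 0x222f = 0x1af4
+ 0x7f3d = 0x9a31
One's complement: ~0x9a31
Checksum = 0x65ce


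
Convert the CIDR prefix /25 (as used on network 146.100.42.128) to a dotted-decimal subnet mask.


/25 means 25 network bits, 7 host bits
Binary: 11111111111111111111111110000000
Mask: 255.255.255.128


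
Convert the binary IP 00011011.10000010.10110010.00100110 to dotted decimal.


00011011 = 27
10000010 = 130
10110010 = 178
00100110 = 38
IP: 27.130.178.38


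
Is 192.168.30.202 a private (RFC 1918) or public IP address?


RFC 1918 private ranges:
  10.0.0.0/8 (10.0.0.0 - 10.255.255.255)
  172.16.0.0/12 (172.16.0.0 - 172.31.255.255)
  192.168.0.0/16 (192.168.0.0 - 192.168.255.255)
Private (in 192.168.0.0/16)


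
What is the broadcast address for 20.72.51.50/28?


Network: 20.72.51.48/28
Host bits = 4
Set all host bits to 1:
Broadcast: 20.72.51.63


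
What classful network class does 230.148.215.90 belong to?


First octet: 230
Binary: 11100110
1110xxxx -> Class D (224-239)
Class D (multicast), default mask N/A


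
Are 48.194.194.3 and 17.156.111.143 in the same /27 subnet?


Mask: 255.255.255.224
48.194.194.3 AND mask = 48.194.194.0
17.156.111.143 AND mask = 17.156.111.128
No, different subnets (48.194.194.0 vs 17.156.111.128)


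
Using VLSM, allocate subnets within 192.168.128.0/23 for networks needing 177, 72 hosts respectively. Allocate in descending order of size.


177 hosts -> /24 (254 usable): 192.168.128.0/24
72 hosts -> /25 (126 usable): 192.168.129.0/25
Allocation: 192.168.128.0/24 (177 hosts, 254 usable); 192.168.129.0/25 (72 hosts, 126 usable)


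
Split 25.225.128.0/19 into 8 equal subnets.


New prefix = 19 + 3 = 22
Each subnet has 1024 addresses
  25.225.128.0/22
  25.225.132.0/22
  25.225.136.0/22
  25.225.140.0/22
  25.225.144.0/22
  25.225.148.0/22
  25.225.152.0/22
  25.225.156.0/22
Subnets: 25.225.128.0/22, 25.225.132.0/22, 25.225.136.0/22, 25.225.140.0/22, 25.225.144.0/22, 25.225.148.0/22, 25.225.152.0/22, 25.225.156.0/22


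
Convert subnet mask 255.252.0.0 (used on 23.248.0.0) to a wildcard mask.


Subnet mask: 255.252.0.0
Wildcard = 255.255.255.255 - subnet mask
255 - 255 = 0
255 - 252 = 3
255 - 0 = 255
255 - 0 = 255
Wildcard: 0.3.255.255


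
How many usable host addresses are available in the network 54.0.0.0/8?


Host bits = 32 - 8 = 24
Total addresses = 2^24 = 16777216
Usable = total - 2 (network and broadcast)
Usable hosts: 16777214


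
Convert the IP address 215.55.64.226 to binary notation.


215 = 11010111
55 = 00110111
64 = 01000000
226 = 11100010
Binary: 11010111.00110111.01000000.11100010


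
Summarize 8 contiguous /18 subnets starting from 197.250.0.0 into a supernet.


Original prefix: /18
Number of subnets: 8 = 2^3
New prefix = 18 - 3 = 15
Supernet: 197.250.0.0/15


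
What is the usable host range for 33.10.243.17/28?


Network: 33.10.243.16
Broadcast: 33.10.243.31
First usable = network + 1
Last usable = broadcast - 1
Range: 33.10.243.17 to 33.10.243.30


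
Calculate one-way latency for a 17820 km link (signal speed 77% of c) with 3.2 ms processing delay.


Speed = 0.77 * 3e5 km/s = 231000 km/s
Propagation delay = 17820 / 231000 = 0.0771 s = 77.1429 ms
Processing delay = 3.2 ms
Total one-way latency = 80.3429 ms


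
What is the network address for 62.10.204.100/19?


IP:   00111110.00001010.11001100.01100100
Mask: 11111111.11111111.11100000.00000000
AND operation:
Net:  00111110.00001010.11000000.00000000
Network: 62.10.192.0/19


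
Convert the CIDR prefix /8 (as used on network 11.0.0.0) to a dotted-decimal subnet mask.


/8 means 8 network bits, 24 host bits
Binary: 11111111000000000000000000000000
Mask: 255.0.0.0


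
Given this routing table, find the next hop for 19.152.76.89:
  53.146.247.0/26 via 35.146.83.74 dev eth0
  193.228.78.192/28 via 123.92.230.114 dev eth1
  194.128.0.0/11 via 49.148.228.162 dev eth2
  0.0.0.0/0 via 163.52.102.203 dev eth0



Longest prefix match for 19.152.76.89:
  /26 53.146.247.0: no
  /28 193.228.78.192: no
  /11 194.128.0.0: no
  /0 0.0.0.0: MATCH
Selected: next-hop 163.52.102.203 via eth0 (matched /0)


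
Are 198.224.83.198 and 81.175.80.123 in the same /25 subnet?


Mask: 255.255.255.128
198.224.83.198 AND mask = 198.224.83.128
81.175.80.123 AND mask = 81.175.80.0
No, different subnets (198.224.83.128 vs 81.175.80.0)


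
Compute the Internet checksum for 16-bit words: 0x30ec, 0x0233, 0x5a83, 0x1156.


Sum all words (with carry folding):
+ 0x30ec = 0x30ec
+ 0x0233 = 0x331f
+ 0x5a83 = 0x8da2
+ 0x1156 = 0x9ef8
One's complement: ~0x9ef8
Checksum = 0x6107


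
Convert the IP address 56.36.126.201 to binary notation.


56 = 00111000
36 = 00100100
126 = 01111110
201 = 11001001
Binary: 00111000.00100100.01111110.11001001


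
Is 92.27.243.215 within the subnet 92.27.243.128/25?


Subnet network: 92.27.243.128
Test IP AND mask: 92.27.243.128
Yes, 92.27.243.215 is in 92.27.243.128/25


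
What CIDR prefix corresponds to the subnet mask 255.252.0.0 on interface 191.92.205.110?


Binary: 11111111.11111100.00000000.00000000
Count leading 1s
Prefix: /14


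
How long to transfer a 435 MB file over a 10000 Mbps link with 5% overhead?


Effective throughput = 10000 * (1 - 5/100) = 9500 Mbps
File size in Mb = 435 * 8 = 3480 Mb
Time = 3480 / 9500
Time = 0.3663 seconds


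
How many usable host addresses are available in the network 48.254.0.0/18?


Host bits = 32 - 18 = 14
Total addresses = 2^14 = 16384
Usable = total - 2 (network and broadcast)
Usable hosts: 16382


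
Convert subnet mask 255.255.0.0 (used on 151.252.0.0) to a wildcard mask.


Subnet mask: 255.255.0.0
Wildcard = 255.255.255.255 - subnet mask
255 - 255 = 0
255 - 255 = 0
255 - 0 = 255
255 - 0 = 255
Wildcard: 0.0.255.255


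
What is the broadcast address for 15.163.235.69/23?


Network: 15.163.234.0/23
Host bits = 9
Set all host bits to 1:
Broadcast: 15.163.235.255


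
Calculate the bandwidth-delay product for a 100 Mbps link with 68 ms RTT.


BDP = bandwidth * RTT
= 100 Mbps * 68 ms
= 100 * 1e6 * 68 / 1000 bits
= 6800000 bits
= 850000 bytes
= 830.0781 KB
BDP = 6800000 bits (850000 bytes)


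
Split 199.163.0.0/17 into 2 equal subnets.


New prefix = 17 + 1 = 18
Each subnet has 16384 addresses
  199.163.0.0/18
  199.163.64.0/18
Subnets: 199.163.0.0/18, 199.163.64.0/18


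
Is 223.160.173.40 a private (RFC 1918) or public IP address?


RFC 1918 private ranges:
  10.0.0.0/8 (10.0.0.0 - 10.255.255.255)
  172.16.0.0/12 (172.16.0.0 - 172.31.255.255)
  192.168.0.0/16 (192.168.0.0 - 192.168.255.255)
Public (not in any RFC 1918 range)


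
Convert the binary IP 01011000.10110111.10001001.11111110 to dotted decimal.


01011000 = 88
10110111 = 183
10001001 = 137
11111110 = 254
IP: 88.183.137.254


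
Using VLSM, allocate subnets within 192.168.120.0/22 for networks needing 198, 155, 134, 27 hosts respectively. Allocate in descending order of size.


198 hosts -> /24 (254 usable): 192.168.120.0/24
155 hosts -> /24 (254 usable): 192.168.121.0/24
134 hosts -> /24 (254 usable): 192.168.122.0/24
27 hosts -> /27 (30 usable): 192.168.123.0/27
Allocation: 192.168.120.0/24 (198 hosts, 254 usable); 192.168.121.0/24 (155 hosts, 254 usable); 192.168.122.0/24 (134 hosts, 254 usable); 192.168.123.0/27 (27 hosts, 30 usable)


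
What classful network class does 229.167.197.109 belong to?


First octet: 229
Binary: 11100101
1110xxxx -> Class D (224-239)
Class D (multicast), default mask N/A


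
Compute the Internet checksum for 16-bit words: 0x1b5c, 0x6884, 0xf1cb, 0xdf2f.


Sum all words (with carry folding):
+ 0x1b5c = 0x1b5c
+ 0x6884 = 0x83e0
+ 0xf1cb = 0x75ac
+ 0xdf2f = 0x54dc
One's complement: ~0x54dc
Checksum = 0xab23


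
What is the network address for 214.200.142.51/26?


IP:   11010110.11001000.10001110.00110011
Mask: 11111111.11111111.11111111.11000000
AND operation:
Net:  11010110.11001000.10001110.00000000
Network: 214.200.142.0/26


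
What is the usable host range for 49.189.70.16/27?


Network: 49.189.70.0
Broadcast: 49.189.70.31
First usable = network + 1
Last usable = broadcast - 1
Range: 49.189.70.1 to 49.189.70.30


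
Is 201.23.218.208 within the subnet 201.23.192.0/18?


Subnet network: 201.23.192.0
Test IP AND mask: 201.23.192.0
Yes, 201.23.218.208 is in 201.23.192.0/18


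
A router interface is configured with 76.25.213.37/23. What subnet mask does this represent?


/23 means 23 network bits, 9 host bits
Binary: 11111111111111111111111000000000
Mask: 255.255.254.0


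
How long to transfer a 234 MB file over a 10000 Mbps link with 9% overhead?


Effective throughput = 10000 * (1 - 9/100) = 9100 Mbps
File size in Mb = 234 * 8 = 1872 Mb
Time = 1872 / 9100
Time = 0.2057 seconds


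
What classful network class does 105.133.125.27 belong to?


First octet: 105
Binary: 01101001
0xxxxxxx -> Class A (1-126)
Class A, default mask 255.0.0.0 (/8)


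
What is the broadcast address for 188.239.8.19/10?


Network: 188.192.0.0/10
Host bits = 22
Set all host bits to 1:
Broadcast: 188.255.255.255


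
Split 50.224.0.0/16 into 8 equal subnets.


New prefix = 16 + 3 = 19
Each subnet has 8192 addresses
  50.224.0.0/19
  50.224.32.0/19
  50.224.64.0/19
  50.224.96.0/19
  50.224.128.0/19
  50.224.160.0/19
  50.224.192.0/19
  50.224.224.0/19
Subnets: 50.224.0.0/19, 50.224.32.0/19, 50.224.64.0/19, 50.224.96.0/19, 50.224.128.0/19, 50.224.160.0/19, 50.224.192.0/19, 50.224.224.0/19


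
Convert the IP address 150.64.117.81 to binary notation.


150 = 10010110
64 = 01000000
117 = 01110101
81 = 01010001
Binary: 10010110.01000000.01110101.01010001


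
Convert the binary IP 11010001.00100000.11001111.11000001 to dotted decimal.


11010001 = 209
00100000 = 32
11001111 = 207
11000001 = 193
IP: 209.32.207.193


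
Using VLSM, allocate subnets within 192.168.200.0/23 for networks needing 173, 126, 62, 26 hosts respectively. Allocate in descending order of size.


173 hosts -> /24 (254 usable): 192.168.200.0/24
126 hosts -> /25 (126 usable): 192.168.201.0/25
62 hosts -> /26 (62 usable): 192.168.201.128/26
26 hosts -> /27 (30 usable): 192.168.201.192/27
Allocation: 192.168.200.0/24 (173 hosts, 254 usable); 192.168.201.0/25 (126 hosts, 126 usable); 192.168.201.128/26 (62 hosts, 62 usable); 192.168.201.192/27 (26 hosts, 30 usable)


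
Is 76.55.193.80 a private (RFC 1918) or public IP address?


RFC 1918 private ranges:
  10.0.0.0/8 (10.0.0.0 - 10.255.255.255)
  172.16.0.0/12 (172.16.0.0 - 172.31.255.255)
  192.168.0.0/16 (192.168.0.0 - 192.168.255.255)
Public (not in any RFC 1918 range)


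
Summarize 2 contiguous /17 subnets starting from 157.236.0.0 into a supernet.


Original prefix: /17
Number of subnets: 2 = 2^1
New prefix = 17 - 1 = 16
Supernet: 157.236.0.0/16


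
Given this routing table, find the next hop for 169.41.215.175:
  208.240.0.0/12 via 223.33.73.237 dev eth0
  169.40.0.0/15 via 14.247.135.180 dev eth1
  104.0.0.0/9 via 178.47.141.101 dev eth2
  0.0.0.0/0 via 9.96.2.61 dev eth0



Longest prefix match for 169.41.215.175:
  /12 208.240.0.0: no
  /15 169.40.0.0: MATCH
  /9 104.0.0.0: no
  /0 0.0.0.0: MATCH
Selected: next-hop 14.247.135.180 via eth1 (matched /15)


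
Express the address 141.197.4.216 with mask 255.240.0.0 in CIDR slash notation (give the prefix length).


Binary: 11111111.11110000.00000000.00000000
Count leading 1s
Prefix: /12


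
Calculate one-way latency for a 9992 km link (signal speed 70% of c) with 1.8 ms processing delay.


Speed = 0.7 * 3e5 km/s = 210000 km/s
Propagation delay = 9992 / 210000 = 0.0476 s = 47.581 ms
Processing delay = 1.8 ms
Total one-way latency = 49.381 ms


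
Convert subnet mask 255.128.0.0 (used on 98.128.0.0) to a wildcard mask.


Subnet mask: 255.128.0.0
Wildcard = 255.255.255.255 - subnet mask
255 - 255 = 0
255 - 128 = 127
255 - 0 = 255
255 - 0 = 255
Wildcard: 0.127.255.255


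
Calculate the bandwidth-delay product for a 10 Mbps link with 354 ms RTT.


BDP = bandwidth * RTT
= 10 Mbps * 354 ms
= 10 * 1e6 * 354 / 1000 bits
= 3540000 bits
= 442500 bytes
= 432.1289 KB
BDP = 3540000 bits (442500 bytes)


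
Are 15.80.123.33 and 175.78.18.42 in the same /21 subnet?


Mask: 255.255.248.0
15.80.123.33 AND mask = 15.80.120.0
175.78.18.42 AND mask = 175.78.16.0
No, different subnets (15.80.120.0 vs 175.78.16.0)


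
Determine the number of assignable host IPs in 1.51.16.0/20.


Host bits = 32 - 20 = 12
Total addresses = 2^12 = 4096
Usable = total - 2 (network and broadcast)
Usable hosts: 4094


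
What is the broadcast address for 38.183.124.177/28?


Network: 38.183.124.176/28
Host bits = 4
Set all host bits to 1:
Broadcast: 38.183.124.191


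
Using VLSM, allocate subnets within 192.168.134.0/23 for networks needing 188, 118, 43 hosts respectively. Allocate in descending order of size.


188 hosts -> /24 (254 usable): 192.168.134.0/24
118 hosts -> /25 (126 usable): 192.168.135.0/25
43 hosts -> /26 (62 usable): 192.168.135.128/26
Allocation: 192.168.134.0/24 (188 hosts, 254 usable); 192.168.135.0/25 (118 hosts, 126 usable); 192.168.135.128/26 (43 hosts, 62 usable)


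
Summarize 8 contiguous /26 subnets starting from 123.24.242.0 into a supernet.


Original prefix: /26
Number of subnets: 8 = 2^3
New prefix = 26 - 3 = 23
Supernet: 123.24.242.0/23


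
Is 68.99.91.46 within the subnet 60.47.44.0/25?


Subnet network: 60.47.44.0
Test IP AND mask: 68.99.91.0
No, 68.99.91.46 is not in 60.47.44.0/25


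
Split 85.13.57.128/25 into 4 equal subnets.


New prefix = 25 + 2 = 27
Each subnet has 32 addresses
  85.13.57.128/27
  85.13.57.160/27
  85.13.57.192/27
  85.13.57.224/27
Subnets: 85.13.57.128/27, 85.13.57.160/27, 85.13.57.192/27, 85.13.57.224/27


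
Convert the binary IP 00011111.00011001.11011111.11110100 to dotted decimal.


00011111 = 31
00011001 = 25
11011111 = 223
11110100 = 244
IP: 31.25.223.244


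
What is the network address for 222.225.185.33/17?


IP:   11011110.11100001.10111001.00100001
Mask: 11111111.11111111.10000000.00000000
AND operation:
Net:  11011110.11100001.10000000.00000000
Network: 222.225.128.0/17
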